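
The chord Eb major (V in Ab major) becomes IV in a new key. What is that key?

Bb major

The numeral IV denotes a major triad on scale degree 4. With Eb on degree 4, the tonic of the new key is Bb.
Degree 4 carries a major triad in major keys, so the destination is Bb major.
Check: the diatonic triads of Bb major are Bb (I), Cm (ii), Dm (iii), Eb (IV), F (V), Gm (vi), Adim (vii°) — Eb major is indeed IV.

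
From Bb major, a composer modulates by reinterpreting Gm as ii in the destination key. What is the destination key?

The numeral ii denotes a minor triad on scale degree 2. With G on degree 2, the tonic of the new key is F.
Degree 2 carries a minor triad in major keys, so the destination is F major.
Check: the diatonic triads of F major are F (I), Gm (ii), Am (iii), Bb (IV), C (V), Dm (vi), Edim (vii°) — Gm is indeed ii.

F major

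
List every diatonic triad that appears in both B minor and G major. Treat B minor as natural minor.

Triads in B minor (natural minor): Bm (i), C#dim (ii°), D (III), Em (iv), F#m (v), G (VI), A (VII).
Triads in G major: G (I), Am (ii), Bm (iii), C (IV), D (V), Em (vi), F#dim (vii°).
Shared triads with their functions: Bm (i in B minor, iii in G major); D (III in B minor, V in G major); Em (iv in B minor, vi in G major); G (VI in B minor, I in G major).

Bm, D, Em, G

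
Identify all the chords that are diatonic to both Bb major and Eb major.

Bb, Cm, Eb, Gm

Triads in Bb major: Bb (I), Cm (ii), Dm (iii), Eb (IV), F (V), Gm (vi), Adim (vii°).
Triads in Eb major: Eb (I), Fm (ii), Gm (iii), Ab (IV), Bb (V), Cm (vi), Ddim (vii°).
Shared triads with their functions: Bb (I in Bb major, V in Eb major); Cm (ii in Bb major, vi in Eb major); Eb (IV in Bb major, I in Eb major); Gm (vi in Bb major, iii in Eb major).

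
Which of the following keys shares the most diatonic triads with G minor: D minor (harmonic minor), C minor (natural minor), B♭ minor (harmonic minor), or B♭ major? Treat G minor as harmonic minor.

B♭ major

Triads of G minor (harmonic minor): G minor (i), A diminished (ii°), B♭ augmented (III+), C minor (iv), D major (V), E♭ major (VI), F♯ diminished (vii°).
D minor (harmonic minor) shares 1: Gm.
C minor (natural minor) shares 3: Gm, Cm, E♭.
B♭ minor (harmonic minor) shares 1: Adim.
B♭ major shares 4: Gm, Adim, Cm, E♭.
The most common triads (4) are shared with B♭ major.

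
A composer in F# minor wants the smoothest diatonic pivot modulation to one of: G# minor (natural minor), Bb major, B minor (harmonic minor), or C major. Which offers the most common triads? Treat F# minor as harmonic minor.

B minor

Triads of F# minor (harmonic minor): F#m (i), G#dim (ii°), Aaug (III+), Bm (iv), C# (V), D (VI), E#dim (vii°).
G# minor (natural minor) shares 0: none.
Bb major shares 0: none.
B minor (harmonic minor) shares 1: Bm.
C major shares 0: none.
The most common triads (1) are shared with B minor.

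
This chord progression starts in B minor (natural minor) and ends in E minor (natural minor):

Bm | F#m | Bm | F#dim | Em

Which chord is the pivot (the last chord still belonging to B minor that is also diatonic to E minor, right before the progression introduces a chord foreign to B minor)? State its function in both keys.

Bm — i in B minor, v in E minor

Chords diatonic to B minor: Bm, C#dim, D, Em, F#m, G, A.
Reading the progression, the first chord not in that set is F#dim, so the modulation leaves B minor there.
The chord immediately before F#dim is Bm, which is diatonic to both keys: i in B minor and v in E minor.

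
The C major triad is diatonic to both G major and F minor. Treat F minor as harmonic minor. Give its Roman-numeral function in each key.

IV in G major; V in F minor

The scale of G major is G A B C D E F#; C is degree 4, and the triad built there (C-E-G) is major, so it is IV.
The scale of F minor (harmonic minor) is F G Ab Bb C Db E; C is degree 5, and the triad built there (C-E-G) is major, so it is V.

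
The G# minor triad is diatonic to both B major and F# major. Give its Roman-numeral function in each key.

vi in B major; ii in F# major

The scale of B major is B C# D# E F# G# A#; G# is degree 6, and the triad built there (G#-B-D#) is minor, so it is vi.
The scale of F# major is F# G# A# B C# D# E#; G# is degree 2, and the triad built there (G#-B-D#) is minor, so it is ii.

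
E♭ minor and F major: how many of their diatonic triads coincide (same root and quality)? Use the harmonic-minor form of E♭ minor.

Diatonic triads of E♭ minor (harmonic minor): E♭m (i), Fdim (ii°), G♭aug (III+), A♭m (iv), B♭ (V), C♭ (VI), Ddim (vii°).
Diatonic triads of F major: F (I), Gm (ii), Am (iii), B♭ (IV), C (V), Dm (vi), Edim (vii°).
Matching root and quality in both lists: B♭.
That gives 1 common triad.

1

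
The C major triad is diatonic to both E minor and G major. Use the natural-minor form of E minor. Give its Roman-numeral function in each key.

The scale of E minor (natural minor) is E F# G A B C D; C is degree 6, and the triad built there (C-E-G) is major, so it is VI.
The scale of G major is G A B C D E F#; C is degree 4, and the triad built there (C-E-G) is major, so it is IV.

VI in E minor; IV in G major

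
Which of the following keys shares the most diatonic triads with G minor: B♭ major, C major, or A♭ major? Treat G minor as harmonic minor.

Triads of G minor (harmonic minor): G minor (i), A diminished (ii°), B♭ augmented (III+), C minor (iv), D major (V), E♭ major (VI), F♯ diminished (vii°).
B♭ major shares 4: Gm, Adim, Cm, E♭.
C major shares 0: none.
A♭ major shares 2: Cm, E♭.
The most common triads (4) are shared with B♭ major.

B♭ major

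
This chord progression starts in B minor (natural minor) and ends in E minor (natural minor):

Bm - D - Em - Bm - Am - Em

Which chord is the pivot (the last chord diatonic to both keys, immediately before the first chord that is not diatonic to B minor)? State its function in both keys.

Chords diatonic to B minor: Bm, C♯dim, D, Em, F♯m, G, A.
Reading the progression, the first chord not in that set is Am, so the modulation leaves B minor there.
The chord immediately before Am is Bm, which is diatonic to both keys: i in B minor and v in E minor.

Bm — i in B minor, v in E minor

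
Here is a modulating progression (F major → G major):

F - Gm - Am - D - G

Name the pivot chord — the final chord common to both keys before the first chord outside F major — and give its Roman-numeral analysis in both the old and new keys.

Chords diatonic to F major: F, Gm, Am, Bb, C, Dm, Edim.
Reading the progression, the first chord not in that set is D, so the modulation leaves F major there.
The chord immediately before D is Am, which is diatonic to both keys: iii in F major and ii in G major.

Am — iii in F major, ii in G major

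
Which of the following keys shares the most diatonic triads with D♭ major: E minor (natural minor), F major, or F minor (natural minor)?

Triads of D♭ major: D♭ major (I), E♭ minor (ii), F minor (iii), G♭ major (IV), A♭ major (V), B♭ minor (vi), C diminished (vii°).
E minor (natural minor) shares 0: none.
F major shares 0: none.
F minor (natural minor) shares 4: D♭, Fm, A♭, B♭m.
The most common triads (4) are shared with F minor.

F minor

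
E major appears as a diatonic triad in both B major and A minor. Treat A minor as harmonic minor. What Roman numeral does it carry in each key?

IV in B major; V in A minor

The scale of B major is B C# D# E F# G# A#; E is degree 4, and the triad built there (E-G#-B) is major, so it is IV.
The scale of A minor (harmonic minor) is A B C D E F G#; E is degree 5, and the triad built there (E-G#-B) is major, so it is V.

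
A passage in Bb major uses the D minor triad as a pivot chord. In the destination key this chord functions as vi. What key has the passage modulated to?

The numeral vi denotes a minor triad on scale degree 6. With D on degree 6, the tonic of the new key is F.
Degree 6 carries a minor triad in major keys, so the destination is F major.
Check: the diatonic triads of F major are F (I), Gm (ii), Am (iii), Bb (IV), C (V), Dm (vi), Edim (vii°) — D minor is indeed vi.

F major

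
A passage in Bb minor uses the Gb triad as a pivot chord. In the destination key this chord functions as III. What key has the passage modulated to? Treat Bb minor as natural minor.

The numeral III denotes a major triad on scale degree 3. With Gb on degree 3, the tonic of the new key is Eb.
Degree 3 carries a major triad in natural-minor keys, so the destination is Eb minor.
Check: the diatonic triads of Eb minor (natural minor) are Ebm (i), Fdim (ii°), Gb (III), Abm (iv), Bbm (v), Cb (VI), Db (VII) — Gb is indeed III.

Eb minor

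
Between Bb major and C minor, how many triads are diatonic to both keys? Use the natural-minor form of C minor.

4

Diatonic triads of Bb major: Bb (I), Cm (ii), Dm (iii), Eb (IV), F (V), Gm (vi), Adim (vii°).
Diatonic triads of C minor (natural minor): Cm (i), Ddim (ii°), Eb (III), Fm (iv), Gm (v), Ab (VI), Bb (VII).
Matching root and quality in both lists: Bb, Cm, Eb, Gm.
That gives 4 common triads.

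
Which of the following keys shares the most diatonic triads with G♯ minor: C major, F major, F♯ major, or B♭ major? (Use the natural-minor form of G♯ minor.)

Triads of G♯ minor (natural minor): G♯ minor (i), A♯ diminished (ii°), B major (III), C♯ minor (iv), D♯ minor (v), E major (VI), F♯ major (VII).
C major shares 0: none.
F major shares 0: none.
F♯ major shares 4: G♯m, B, D♯m, F♯.
B♭ major shares 0: none.
The most common triads (4) are shared with F♯ major.

F♯ major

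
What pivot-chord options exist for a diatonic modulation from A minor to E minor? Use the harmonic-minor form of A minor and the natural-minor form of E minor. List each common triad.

Triads in A minor (harmonic minor): A minor (i), B diminished (ii°), C augmented (III+), D minor (iv), E major (V), F major (VI), G# diminished (vii°).
Triads in E minor (natural minor): E minor (i), F# diminished (ii°), G major (III), A minor (iv), B minor (v), C major (VI), D major (VII).
Shared triads with their functions: A minor (i in A minor, iv in E minor).

Am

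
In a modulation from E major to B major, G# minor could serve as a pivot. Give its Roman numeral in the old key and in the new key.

The scale of E major is E F# G# A B C# D#; G# is degree 3, and the triad built there (G#-B-D#) is minor, so it is iii.
The scale of B major is B C# D# E F# G# A#; G# is degree 6, and the triad built there (G#-B-D#) is minor, so it is vi.

iii in E major; vi in B major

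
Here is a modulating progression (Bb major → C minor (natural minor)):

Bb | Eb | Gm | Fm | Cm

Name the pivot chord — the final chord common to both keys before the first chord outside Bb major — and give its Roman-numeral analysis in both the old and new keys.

Chords diatonic to Bb major: Bb, Cm, Dm, Eb, F, Gm, Adim.
Reading the progression, the first chord not in that set is Fm, so the modulation leaves Bb major there.
The chord immediately before Fm is Gm, which is diatonic to both keys: vi in Bb major and v in C minor.

Gm — vi in Bb major, v in C minor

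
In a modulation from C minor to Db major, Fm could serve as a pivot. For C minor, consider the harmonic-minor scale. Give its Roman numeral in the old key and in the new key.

The scale of C minor (harmonic minor) is C D Eb F G Ab B; F is degree 4, and the triad built there (F-Ab-C) is minor, so it is iv.
The scale of Db major is Db Eb F Gb Ab Bb C; F is degree 3, and the triad built there (F-Ab-C) is minor, so it is iii.

iv in C minor; iii in Db major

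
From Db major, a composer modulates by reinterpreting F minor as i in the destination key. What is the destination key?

F minor

The numeral i denotes a minor triad on scale degree 1. With F on degree 1, the tonic of the new key is F.
Degree 1 carries a minor triad in minor keys, so the destination is F minor.
Check: the diatonic triads of F minor (natural minor) are Fm (i), Gdim (ii°), Ab (III), Bbm (iv), Cm (v), Db (VI), Eb (VII) — F minor is indeed i.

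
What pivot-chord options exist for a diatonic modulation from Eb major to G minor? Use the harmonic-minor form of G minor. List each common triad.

Eb, Gm, Cm

Triads in Eb major: Eb (I), Fm (ii), Gm (iii), Ab (IV), Bb (V), Cm (vi), Ddim (vii°).
Triads in G minor (harmonic minor): Gm (i), Adim (ii°), Bbaug (III+), Cm (iv), D (V), Eb (VI), F#dim (vii°).
Shared triads with their functions: Eb (I in Eb major, VI in G minor); Gm (iii in Eb major, i in G minor); Cm (vi in Eb major, iv in G minor).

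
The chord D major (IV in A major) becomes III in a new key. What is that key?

The numeral III denotes a major triad on scale degree 3. With D on degree 3, the tonic of the new key is B.
Degree 3 carries a major triad in natural-minor keys, so the destination is B minor.
Check: the diatonic triads of B minor (natural minor) are Bm (i), C#dim (ii°), D (III), Em (iv), F#m (v), G (VI), A (VII) — D major is indeed III.

B minor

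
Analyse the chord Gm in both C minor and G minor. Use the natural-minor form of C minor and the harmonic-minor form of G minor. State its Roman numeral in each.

v in C minor; i in G minor

The scale of C minor (natural minor) is C D Eb F G Ab Bb; G is degree 5, and the triad built there (G-Bb-D) is minor, so it is v.
The scale of G minor (harmonic minor) is G A Bb C D Eb F#; G is degree 1, and the triad built there (G-Bb-D) is minor, so it is i.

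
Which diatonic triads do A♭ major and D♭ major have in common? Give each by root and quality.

Triads in A♭ major: A♭ (I), B♭m (ii), Cm (iii), D♭ (IV), E♭ (V), Fm (vi), Gdim (vii°).
Triads in D♭ major: D♭ (I), E♭m (ii), Fm (iii), G♭ (IV), A♭ (V), B♭m (vi), Cdim (vii°).
Shared triads with their functions: A♭ (I in A♭ major, V in D♭ major); B♭m (ii in A♭ major, vi in D♭ major); D♭ (IV in A♭ major, I in D♭ major); Fm (vi in A♭ major, iii in D♭ major).

A♭, B♭m, D♭, Fm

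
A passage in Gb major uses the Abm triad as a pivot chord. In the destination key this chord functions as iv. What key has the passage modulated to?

The numeral iv denotes a minor triad on scale degree 4. With Ab on degree 4, the tonic of the new key is Eb.
Degree 4 carries a minor triad in minor keys, so the destination is Eb minor.
Check: the diatonic triads of Eb minor (natural minor) are Ebm (i), Fdim (ii°), Gb (III), Abm (iv), Bbm (v), Cb (VI), Db (VII) — Abm is indeed iv.

Eb minor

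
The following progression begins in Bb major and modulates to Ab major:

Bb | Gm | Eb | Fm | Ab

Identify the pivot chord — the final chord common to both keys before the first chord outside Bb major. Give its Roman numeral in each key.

Chords diatonic to Bb major: Bb, Cm, Dm, Eb, F, Gm, Adim.
Reading the progression, the first chord not in that set is Fm, so the modulation leaves Bb major there.
The chord immediately before Fm is Eb, which is diatonic to both keys: IV in Bb major and V in Ab major.

Eb — IV in Bb major, V in Ab major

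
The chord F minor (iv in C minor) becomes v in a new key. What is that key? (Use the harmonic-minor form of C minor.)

Bb minor

The numeral v denotes a minor triad on scale degree 5. With F on degree 5, the tonic of the new key is Bb.
Degree 5 carries a minor triad in natural-minor keys, so the destination is Bb minor.
Check: the diatonic triads of Bb minor (natural minor) are Bbm (i), Cdim (ii°), Db (III), Ebm (iv), Fm (v), Gb (VI), Ab (VII) — F minor is indeed v.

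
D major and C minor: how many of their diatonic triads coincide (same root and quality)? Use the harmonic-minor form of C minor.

Diatonic triads of D major: D major (I), E minor (ii), F♯ minor (iii), G major (IV), A major (V), B minor (vi), C♯ diminished (vii°).
Diatonic triads of C minor (harmonic minor): C minor (i), D diminished (ii°), E♭ augmented (III+), F minor (iv), G major (V), A♭ major (VI), B diminished (vii°).
Matching root and quality in both lists: G major.
That gives 1 common triad.

1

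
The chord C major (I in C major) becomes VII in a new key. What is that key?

The numeral VII denotes a major triad on scale degree 7. With C on degree 7, the tonic of the new key is D.
Degree 7 carries a major triad in natural-minor keys, so the destination is D minor.
Check: the diatonic triads of D minor (natural minor) are Dm (i), Edim (ii°), F (III), Gm (iv), Am (v), Bb (VI), C (VII) — C major is indeed VII.

D minor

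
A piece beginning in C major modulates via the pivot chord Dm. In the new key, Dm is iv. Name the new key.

A minor

The numeral iv denotes a minor triad on scale degree 4. With D on degree 4, the tonic of the new key is A.
Degree 4 carries a minor triad in minor keys, so the destination is A minor.
Check: the diatonic triads of A minor (natural minor) are Am (i), Bdim (ii°), C (III), Dm (iv), Em (v), F (VI), G (VII) — Dm is indeed iv.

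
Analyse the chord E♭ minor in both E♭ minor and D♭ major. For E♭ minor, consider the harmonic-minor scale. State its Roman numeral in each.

The scale of E♭ minor (harmonic minor) is E♭ F G♭ A♭ B♭ C♭ D; E♭ is degree 1, and the triad built there (E♭-G♭-B♭) is minor, so it is i.
The scale of D♭ major is D♭ E♭ F G♭ A♭ B♭ C; E♭ is degree 2, and the triad built there (E♭-G♭-B♭) is minor, so it is ii.

i in E♭ minor; ii in D♭ major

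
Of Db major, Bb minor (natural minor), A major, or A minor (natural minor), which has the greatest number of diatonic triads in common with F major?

A minor

Triads of F major: F major (I), G minor (ii), A minor (iii), Bb major (IV), C major (V), D minor (vi), E diminished (vii°).
Db major shares 0: none.
Bb minor (natural minor) shares 0: none.
A major shares 0: none.
A minor (natural minor) shares 4: F, Am, C, Dm.
The most common triads (4) are shared with A minor.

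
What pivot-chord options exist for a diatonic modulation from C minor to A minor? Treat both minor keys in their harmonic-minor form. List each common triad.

Triads in C minor (harmonic minor): Cm (i), Ddim (ii°), Ebaug (III+), Fm (iv), G (V), Ab (VI), Bdim (vii°).
Triads in A minor (harmonic minor): Am (i), Bdim (ii°), Caug (III+), Dm (iv), E (V), F (VI), G#dim (vii°).
Shared triads with their functions: Bdim (vii° in C minor, ii° in A minor).

Bdim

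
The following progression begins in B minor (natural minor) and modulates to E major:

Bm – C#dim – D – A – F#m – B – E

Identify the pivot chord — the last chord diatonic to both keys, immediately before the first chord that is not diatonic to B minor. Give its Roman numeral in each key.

Chords diatonic to B minor: Bm, C#dim, D, Em, F#m, G, A.
Reading the progression, the first chord not in that set is B, so the modulation leaves B minor there.
The chord immediately before B is F#m, which is diatonic to both keys: v in B minor and ii in E major.

F#m — v in B minor, ii in E major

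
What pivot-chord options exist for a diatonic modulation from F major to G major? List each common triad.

Am, C

Triads in F major: F major (I), G minor (ii), A minor (iii), B♭ major (IV), C major (V), D minor (vi), E diminished (vii°).
Triads in G major: G major (I), A minor (ii), B minor (iii), C major (IV), D major (V), E minor (vi), F♯ diminished (vii°).
Shared triads with their functions: A minor (iii in F major, ii in G major); C major (V in F major, IV in G major).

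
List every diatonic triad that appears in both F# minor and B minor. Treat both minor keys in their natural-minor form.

F#m, A, Bm, D

Triads in F# minor (natural minor): F#m (i), G#dim (ii°), A (III), Bm (iv), C#m (v), D (VI), E (VII).
Triads in B minor (natural minor): Bm (i), C#dim (ii°), D (III), Em (iv), F#m (v), G (VI), A (VII).
Shared triads with their functions: F#m (i in F# minor, v in B minor); A (III in F# minor, VII in B minor); Bm (iv in F# minor, i in B minor); D (VI in F# minor, III in B minor).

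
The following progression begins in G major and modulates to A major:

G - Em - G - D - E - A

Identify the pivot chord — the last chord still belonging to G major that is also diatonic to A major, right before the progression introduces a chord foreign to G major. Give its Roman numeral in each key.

Chords diatonic to G major: G, Am, Bm, C, D, Em, F♯dim.
Reading the progression, the first chord not in that set is E, so the modulation leaves G major there.
The chord immediately before E is D, which is diatonic to both keys: V in G major and IV in A major.

D — V in G major, IV in A major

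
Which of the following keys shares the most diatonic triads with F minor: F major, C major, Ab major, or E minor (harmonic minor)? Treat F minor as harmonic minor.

Triads of F minor (harmonic minor): F minor (i), G diminished (ii°), Ab augmented (III+), Bb minor (iv), C major (V), Db major (VI), E diminished (vii°).
F major shares 2: C, Edim.
C major shares 1: C.
Ab major shares 4: Fm, Gdim, Bbm, Db.
E minor (harmonic minor) shares 1: C.
The most common triads (4) are shared with Ab major.

Ab major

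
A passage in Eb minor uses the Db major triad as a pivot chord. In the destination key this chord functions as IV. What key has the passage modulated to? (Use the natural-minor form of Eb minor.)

The numeral IV denotes a major triad on scale degree 4. With Db on degree 4, the tonic of the new key is Ab.
Degree 4 carries a major triad in major keys, so the destination is Ab major.
Check: the diatonic triads of Ab major are Ab (I), Bbm (ii), Cm (iii), Db (IV), Eb (V), Fm (vi), Gdim (vii°) — Db major is indeed IV.

Ab major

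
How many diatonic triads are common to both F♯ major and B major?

Diatonic triads of F♯ major: F♯ major (I), G♯ minor (ii), A♯ minor (iii), B major (IV), C♯ major (V), D♯ minor (vi), E♯ diminished (vii°).
Diatonic triads of B major: B major (I), C♯ minor (ii), D♯ minor (iii), E major (IV), F♯ major (V), G♯ minor (vi), A♯ diminished (vii°).
Matching root and quality in both lists: F♯ major, G♯ minor, B major, D♯ minor.
That gives 4 common triads.

4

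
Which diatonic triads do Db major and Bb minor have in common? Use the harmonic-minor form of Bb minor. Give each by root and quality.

Triads in Db major: Db (I), Ebm (ii), Fm (iii), Gb (IV), Ab (V), Bbm (vi), Cdim (vii°).
Triads in Bb minor (harmonic minor): Bbm (i), Cdim (ii°), Dbaug (III+), Ebm (iv), F (V), Gb (VI), Adim (vii°).
Shared triads with their functions: Ebm (ii in Db major, iv in Bb minor); Gb (IV in Db major, VI in Bb minor); Bbm (vi in Db major, i in Bb minor); Cdim (vii° in Db major, ii° in Bb minor).

Ebm, Gb, Bbm, Cdim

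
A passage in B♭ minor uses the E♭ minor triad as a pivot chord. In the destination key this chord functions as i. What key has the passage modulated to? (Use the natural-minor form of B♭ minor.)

The numeral i denotes a minor triad on scale degree 1. With E♭ on degree 1, the tonic of the new key is E♭.
Degree 1 carries a minor triad in minor keys, so the destination is E♭ minor.
Check: the diatonic triads of E♭ minor (natural minor) are E♭m (i), Fdim (ii°), G♭ (III), A♭m (iv), B♭m (v), C♭ (VI), D♭ (VII) — E♭ minor is indeed i.

E♭ minor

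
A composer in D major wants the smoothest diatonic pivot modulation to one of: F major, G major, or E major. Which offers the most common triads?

Triads of D major: D (I), Em (ii), F#m (iii), G (IV), A (V), Bm (vi), C#dim (vii°).
F major shares 0: none.
G major shares 4: D, Em, G, Bm.
E major shares 2: F#m, A.
The most common triads (4) are shared with G major.

G major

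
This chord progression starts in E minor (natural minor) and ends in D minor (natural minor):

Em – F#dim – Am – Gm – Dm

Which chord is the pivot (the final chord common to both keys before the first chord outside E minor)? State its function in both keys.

Am — iv in E minor, v in D minor

Chords diatonic to E minor: Em, F#dim, G, Am, Bm, C, D.
Reading the progression, the first chord not in that set is Gm, so the modulation leaves E minor there.
The chord immediately before Gm is Am, which is diatonic to both keys: iv in E minor and v in D minor.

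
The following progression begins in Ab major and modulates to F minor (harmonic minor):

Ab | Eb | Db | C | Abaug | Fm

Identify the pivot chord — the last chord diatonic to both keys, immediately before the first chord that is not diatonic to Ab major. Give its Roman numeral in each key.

Chords diatonic to Ab major: Ab, Bbm, Cm, Db, Eb, Fm, Gdim.
Reading the progression, the first chord not in that set is C, so the modulation leaves Ab major there.
The chord immediately before C is Db, which is diatonic to both keys: IV in Ab major and VI in F minor.

Db — IV in Ab major, VI in F minor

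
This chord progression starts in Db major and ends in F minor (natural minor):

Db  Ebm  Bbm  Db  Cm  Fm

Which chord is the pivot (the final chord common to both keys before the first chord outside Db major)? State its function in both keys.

Chords diatonic to Db major: Db, Ebm, Fm, Gb, Ab, Bbm, Cdim.
Reading the progression, the first chord not in that set is Cm, so the modulation leaves Db major there.
The chord immediately before Cm is Db, which is diatonic to both keys: I in Db major and VI in F minor.

Db — I in Db major, VI in F minor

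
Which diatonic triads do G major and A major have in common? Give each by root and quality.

Triads in G major: G (I), Am (ii), Bm (iii), C (IV), D (V), Em (vi), F#dim (vii°).
Triads in A major: A (I), Bm (ii), C#m (iii), D (IV), E (V), F#m (vi), G#dim (vii°).
Shared triads with their functions: Bm (iii in G major, ii in A major); D (V in G major, IV in A major).

Bm, D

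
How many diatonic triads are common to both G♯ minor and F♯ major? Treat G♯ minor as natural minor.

Diatonic triads of G♯ minor (natural minor): G♯m (i), A♯dim (ii°), B (III), C♯m (iv), D♯m (v), E (VI), F♯ (VII).
Diatonic triads of F♯ major: F♯ (I), G♯m (ii), A♯m (iii), B (IV), C♯ (V), D♯m (vi), E♯dim (vii°).
Matching root and quality in both lists: G♯m, B, D♯m, F♯.
That gives 4 common triads.

4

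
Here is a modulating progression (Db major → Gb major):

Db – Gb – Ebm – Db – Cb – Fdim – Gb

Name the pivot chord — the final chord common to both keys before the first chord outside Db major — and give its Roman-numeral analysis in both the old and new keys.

Chords diatonic to Db major: Db, Ebm, Fm, Gb, Ab, Bbm, Cdim.
Reading the progression, the first chord not in that set is Cb, so the modulation leaves Db major there.
The chord immediately before Cb is Db, which is diatonic to both keys: I in Db major and V in Gb major.

Db — I in Db major, V in Gb major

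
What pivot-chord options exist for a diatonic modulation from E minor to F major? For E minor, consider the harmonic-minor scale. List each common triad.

Am, C

Triads in E minor (harmonic minor): E minor (i), F# diminished (ii°), G augmented (III+), A minor (iv), B major (V), C major (VI), D# diminished (vii°).
Triads in F major: F major (I), G minor (ii), A minor (iii), Bb major (IV), C major (V), D minor (vi), E diminished (vii°).
Shared triads with their functions: A minor (iv in E minor, iii in F major); C major (VI in E minor, V in F major).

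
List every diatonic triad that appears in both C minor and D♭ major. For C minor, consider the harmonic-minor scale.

Fm, A♭

Triads in C minor (harmonic minor): Cm (i), Ddim (ii°), E♭aug (III+), Fm (iv), G (V), A♭ (VI), Bdim (vii°).
Triads in D♭ major: D♭ (I), E♭m (ii), Fm (iii), G♭ (IV), A♭ (V), B♭m (vi), Cdim (vii°).
Shared triads with their functions: Fm (iv in C minor, iii in D♭ major); A♭ (VI in C minor, V in D♭ major).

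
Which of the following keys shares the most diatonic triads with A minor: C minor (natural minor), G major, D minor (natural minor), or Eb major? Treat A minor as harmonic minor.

Triads of A minor (harmonic minor): A minor (i), B diminished (ii°), C augmented (III+), D minor (iv), E major (V), F major (VI), G# diminished (vii°).
C minor (natural minor) shares 0: none.
G major shares 1: Am.
D minor (natural minor) shares 3: Am, Dm, F.
Eb major shares 0: none.
The most common triads (3) are shared with D minor.

D minor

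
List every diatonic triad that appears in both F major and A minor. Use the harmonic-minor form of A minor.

F, Am, Dm

Triads in F major: F major (I), G minor (ii), A minor (iii), Bb major (IV), C major (V), D minor (vi), E diminished (vii°).
Triads in A minor (harmonic minor): A minor (i), B diminished (ii°), C augmented (III+), D minor (iv), E major (V), F major (VI), G# diminished (vii°).
Shared triads with their functions: F major (I in F major, VI in A minor); A minor (iii in F major, i in A minor); D minor (vi in F major, iv in A minor).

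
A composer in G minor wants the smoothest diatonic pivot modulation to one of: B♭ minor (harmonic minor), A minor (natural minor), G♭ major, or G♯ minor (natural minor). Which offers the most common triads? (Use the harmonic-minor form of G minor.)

B♭ minor

Triads of G minor (harmonic minor): Gm (i), Adim (ii°), B♭aug (III+), Cm (iv), D (V), E♭ (VI), F♯dim (vii°).
B♭ minor (harmonic minor) shares 1: Adim.
A minor (natural minor) shares 0: none.
G♭ major shares 0: none.
G♯ minor (natural minor) shares 0: none.
The most common triads (1) are shared with B♭ minor.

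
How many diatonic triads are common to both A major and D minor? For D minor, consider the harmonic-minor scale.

Diatonic triads of A major: A major (I), B minor (ii), C# minor (iii), D major (IV), E major (V), F# minor (vi), G# diminished (vii°).
Diatonic triads of D minor (harmonic minor): D minor (i), E diminished (ii°), F augmented (III+), G minor (iv), A major (V), Bb major (VI), C# diminished (vii°).
Matching root and quality in both lists: A major.
That gives 1 common triad.

1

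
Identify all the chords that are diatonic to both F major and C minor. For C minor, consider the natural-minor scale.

Triads in F major: F (I), Gm (ii), Am (iii), Bb (IV), C (V), Dm (vi), Edim (vii°).
Triads in C minor (natural minor): Cm (i), Ddim (ii°), Eb (III), Fm (iv), Gm (v), Ab (VI), Bb (VII).
Shared triads with their functions: Gm (ii in F major, v in C minor); Bb (IV in F major, VII in C minor).

Gm, Bb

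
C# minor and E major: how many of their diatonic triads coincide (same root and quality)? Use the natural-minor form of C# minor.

7

Diatonic triads of C# minor (natural minor): C# minor (i), D# diminished (ii°), E major (III), F# minor (iv), G# minor (v), A major (VI), B major (VII).
Diatonic triads of E major: E major (I), F# minor (ii), G# minor (iii), A major (IV), B major (V), C# minor (vi), D# diminished (vii°).
Matching root and quality in both lists: C# minor, D# diminished, E major, F# minor, G# minor, A major, B major.
That gives 7 common triads.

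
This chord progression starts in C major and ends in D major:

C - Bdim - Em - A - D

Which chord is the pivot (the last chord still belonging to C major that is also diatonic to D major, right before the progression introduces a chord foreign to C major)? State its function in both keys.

Em — iii in C major, ii in D major

Chords diatonic to C major: C, Dm, Em, F, G, Am, Bdim.
Reading the progression, the first chord not in that set is A, so the modulation leaves C major there.
The chord immediately before A is Em, which is diatonic to both keys: iii in C major and ii in D major.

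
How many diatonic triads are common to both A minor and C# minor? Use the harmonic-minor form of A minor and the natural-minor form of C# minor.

1

Diatonic triads of A minor (harmonic minor): A minor (i), B diminished (ii°), C augmented (III+), D minor (iv), E major (V), F major (VI), G# diminished (vii°).
Diatonic triads of C# minor (natural minor): C# minor (i), D# diminished (ii°), E major (III), F# minor (iv), G# minor (v), A major (VI), B major (VII).
Matching root and quality in both lists: E major.
That gives 1 common triad.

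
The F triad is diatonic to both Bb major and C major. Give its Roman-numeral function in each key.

The scale of Bb major is Bb C D Eb F G A; F is degree 5, and the triad built there (F-A-C) is major, so it is V.
The scale of C major is C D E F G A B; F is degree 4, and the triad built there (F-A-C) is major, so it is IV.

V in Bb major; IV in C major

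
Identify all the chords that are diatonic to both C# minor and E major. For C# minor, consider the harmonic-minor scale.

C#m, D#dim, F#m, A

Triads in C# minor (harmonic minor): C#m (i), D#dim (ii°), Eaug (III+), F#m (iv), G# (V), A (VI), B#dim (vii°).
Triads in E major: E (I), F#m (ii), G#m (iii), A (IV), B (V), C#m (vi), D#dim (vii°).
Shared triads with their functions: C#m (i in C# minor, vi in E major); D#dim (ii° in C# minor, vii° in E major); F#m (iv in C# minor, ii in E major); A (VI in C# minor, IV in E major).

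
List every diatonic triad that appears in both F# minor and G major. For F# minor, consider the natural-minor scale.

Bm, D

Triads in F# minor (natural minor): F# minor (i), G# diminished (ii°), A major (III), B minor (iv), C# minor (v), D major (VI), E major (VII).
Triads in G major: G major (I), A minor (ii), B minor (iii), C major (IV), D major (V), E minor (vi), F# diminished (vii°).
Shared triads with their functions: B minor (iv in F# minor, iii in G major); D major (VI in F# minor, V in G major).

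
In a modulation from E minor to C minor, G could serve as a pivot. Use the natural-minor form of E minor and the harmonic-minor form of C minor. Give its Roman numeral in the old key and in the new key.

III in E minor; V in C minor

The scale of E minor (natural minor) is E F# G A B C D; G is degree 3, and the triad built there (G-B-D) is major, so it is III.
The scale of C minor (harmonic minor) is C D Eb F G Ab B; G is degree 5, and the triad built there (G-B-D) is major, so it is V.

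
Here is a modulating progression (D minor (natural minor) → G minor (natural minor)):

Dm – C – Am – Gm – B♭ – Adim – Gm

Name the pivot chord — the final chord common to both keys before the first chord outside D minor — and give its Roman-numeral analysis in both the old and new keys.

B♭ — VI in D minor, III in G minor

Chords diatonic to D minor: Dm, Edim, F, Gm, Am, B♭, C.
Reading the progression, the first chord not in that set is Adim, so the modulation leaves D minor there.
The chord immediately before Adim is B♭, which is diatonic to both keys: VI in D minor and III in G minor.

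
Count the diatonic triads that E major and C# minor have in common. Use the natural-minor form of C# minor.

7

Diatonic triads of E major: E major (I), F# minor (ii), G# minor (iii), A major (IV), B major (V), C# minor (vi), D# diminished (vii°).
Diatonic triads of C# minor (natural minor): C# minor (i), D# diminished (ii°), E major (III), F# minor (iv), G# minor (v), A major (VI), B major (VII).
Matching root and quality in both lists: E major, F# minor, G# minor, A major, B major, C# minor, D# diminished.
That gives 7 common triads.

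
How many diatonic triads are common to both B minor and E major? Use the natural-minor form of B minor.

Diatonic triads of B minor (natural minor): Bm (i), C♯dim (ii°), D (III), Em (iv), F♯m (v), G (VI), A (VII).
Diatonic triads of E major: E (I), F♯m (ii), G♯m (iii), A (IV), B (V), C♯m (vi), D♯dim (vii°).
Matching root and quality in both lists: F♯m, A.
That gives 2 common triads.

2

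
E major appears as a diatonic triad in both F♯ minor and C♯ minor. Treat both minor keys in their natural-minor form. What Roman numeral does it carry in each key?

The scale of F♯ minor (natural minor) is F♯ G♯ A B C♯ D E; E is degree 7, and the triad built there (E-G♯-B) is major, so it is VII.
The scale of C♯ minor (natural minor) is C♯ D♯ E F♯ G♯ A B; E is degree 3, and the triad built there (E-G♯-B) is major, so it is III.

VII in F♯ minor; III in C♯ minor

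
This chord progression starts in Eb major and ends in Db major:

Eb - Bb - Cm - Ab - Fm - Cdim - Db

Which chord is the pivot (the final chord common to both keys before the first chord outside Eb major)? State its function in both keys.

Fm — ii in Eb major, iii in Db major

Chords diatonic to Eb major: Eb, Fm, Gm, Ab, Bb, Cm, Ddim.
Reading the progression, the first chord not in that set is Cdim, so the modulation leaves Eb major there.
The chord immediately before Cdim is Fm, which is diatonic to both keys: ii in Eb major and iii in Db major.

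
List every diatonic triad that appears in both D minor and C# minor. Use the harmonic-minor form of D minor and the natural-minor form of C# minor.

A

Triads in D minor (harmonic minor): D minor (i), E diminished (ii°), F augmented (III+), G minor (iv), A major (V), Bb major (VI), C# diminished (vii°).
Triads in C# minor (natural minor): C# minor (i), D# diminished (ii°), E major (III), F# minor (iv), G# minor (v), A major (VI), B major (VII).
Shared triads with their functions: A major (V in D minor, VI in C# minor).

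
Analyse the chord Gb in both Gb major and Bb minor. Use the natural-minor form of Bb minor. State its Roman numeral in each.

I in Gb major; VI in Bb minor

The scale of Gb major is Gb Ab Bb Cb Db Eb F; Gb is degree 1, and the triad built there (Gb-Bb-Db) is major, so it is I.
The scale of Bb minor (natural minor) is Bb C Db Eb F Gb Ab; Gb is degree 6, and the triad built there (Gb-Bb-Db) is major, so it is VI.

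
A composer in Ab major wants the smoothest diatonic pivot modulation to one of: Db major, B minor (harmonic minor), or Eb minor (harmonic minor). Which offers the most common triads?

Triads of Ab major: Ab (I), Bbm (ii), Cm (iii), Db (IV), Eb (V), Fm (vi), Gdim (vii°).
Db major shares 4: Ab, Bbm, Db, Fm.
B minor (harmonic minor) shares 0: none.
Eb minor (harmonic minor) shares 0: none.
The most common triads (4) are shared with Db major.

Db major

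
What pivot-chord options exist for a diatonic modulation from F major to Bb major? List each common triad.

Triads in F major: F (I), Gm (ii), Am (iii), Bb (IV), C (V), Dm (vi), Edim (vii°).
Triads in Bb major: Bb (I), Cm (ii), Dm (iii), Eb (IV), F (V), Gm (vi), Adim (vii°).
Shared triads with their functions: F (I in F major, V in Bb major); Gm (ii in F major, vi in Bb major); Bb (IV in F major, I in Bb major); Dm (vi in F major, iii in Bb major).

F, Gm, Bb, Dm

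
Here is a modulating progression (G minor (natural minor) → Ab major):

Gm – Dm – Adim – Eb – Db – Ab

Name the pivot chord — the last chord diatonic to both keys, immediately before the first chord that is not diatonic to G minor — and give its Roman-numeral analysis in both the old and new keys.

Chords diatonic to G minor: Gm, Adim, Bb, Cm, Dm, Eb, F.
Reading the progression, the first chord not in that set is Db, so the modulation leaves G minor there.
The chord immediately before Db is Eb, which is diatonic to both keys: VI in G minor and V in Ab major.

Eb — VI in G minor, V in Ab major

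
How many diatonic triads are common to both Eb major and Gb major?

0

Diatonic triads of Eb major: Eb (I), Fm (ii), Gm (iii), Ab (IV), Bb (V), Cm (vi), Ddim (vii°).
Diatonic triads of Gb major: Gb (I), Abm (ii), Bbm (iii), Cb (IV), Db (V), Ebm (vi), Fdim (vii°).
No triad has the same root and quality in both keys.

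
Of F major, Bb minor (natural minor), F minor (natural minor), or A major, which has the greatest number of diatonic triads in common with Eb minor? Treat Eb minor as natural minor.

Triads of Eb minor (natural minor): Eb minor (i), F diminished (ii°), Gb major (III), Ab minor (iv), Bb minor (v), Cb major (VI), Db major (VII).
F major shares 0: none.
Bb minor (natural minor) shares 4: Ebm, Gb, Bbm, Db.
F minor (natural minor) shares 2: Bbm, Db.
A major shares 0: none.
The most common triads (4) are shared with Bb minor.

Bb minor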